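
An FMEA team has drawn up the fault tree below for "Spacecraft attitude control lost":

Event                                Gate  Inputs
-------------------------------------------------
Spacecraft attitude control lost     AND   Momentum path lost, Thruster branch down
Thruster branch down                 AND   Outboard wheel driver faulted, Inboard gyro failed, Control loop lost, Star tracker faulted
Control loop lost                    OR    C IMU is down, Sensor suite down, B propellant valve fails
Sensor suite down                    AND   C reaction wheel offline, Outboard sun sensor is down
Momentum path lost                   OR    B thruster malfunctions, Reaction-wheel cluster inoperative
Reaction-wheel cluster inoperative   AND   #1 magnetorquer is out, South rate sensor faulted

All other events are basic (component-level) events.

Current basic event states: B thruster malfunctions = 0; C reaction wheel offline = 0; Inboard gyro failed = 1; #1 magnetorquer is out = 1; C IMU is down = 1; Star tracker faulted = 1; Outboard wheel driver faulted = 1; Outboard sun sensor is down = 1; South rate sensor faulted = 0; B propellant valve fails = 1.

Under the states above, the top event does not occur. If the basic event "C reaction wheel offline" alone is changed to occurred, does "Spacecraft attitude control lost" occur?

Counterfactual: set "C reaction wheel offline" to occurred.
Reaction-wheel cluster inoperative [AND]: #1 magnetorquer is out=occurs, South rate sensor faulted=not → not all inputs occur → does not occur.
Momentum path lost [OR]: B thruster malfunctions=not, Reaction-wheel cluster inoperative=not → no input occurs → does not occur.
Sensor suite down [AND]: C reaction wheel offline=occurs, Outboard sun sensor is down=occurs → all inputs occur → occurs.
Control loop lost [OR]: C IMU is down=occurs, Sensor suite down=occurs, B propellant valve fails=occurs → at least one input occurs → occurs.
Thruster branch down [AND]: Outboard wheel driver faulted=occurs, Inboard gyro failed=occurs, Control loop lost=occurs, Star tracker faulted=occurs → all inputs occur → occurs.
Spacecraft attitude control lost [AND]: Momentum path lost=not, Thruster branch down=occurs → not all inputs occur → does not occur.

No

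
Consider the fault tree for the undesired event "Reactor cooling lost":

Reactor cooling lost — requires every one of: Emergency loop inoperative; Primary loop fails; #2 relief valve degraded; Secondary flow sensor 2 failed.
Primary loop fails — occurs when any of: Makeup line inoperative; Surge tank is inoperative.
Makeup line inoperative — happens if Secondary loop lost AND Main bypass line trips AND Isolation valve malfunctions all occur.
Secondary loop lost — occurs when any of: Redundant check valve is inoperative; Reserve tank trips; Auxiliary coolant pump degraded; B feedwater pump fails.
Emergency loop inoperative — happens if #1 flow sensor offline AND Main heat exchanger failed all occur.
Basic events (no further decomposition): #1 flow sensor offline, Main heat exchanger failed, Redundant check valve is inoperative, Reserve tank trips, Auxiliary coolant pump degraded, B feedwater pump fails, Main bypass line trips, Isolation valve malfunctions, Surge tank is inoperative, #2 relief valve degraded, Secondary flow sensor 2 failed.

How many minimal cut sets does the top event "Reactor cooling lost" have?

Emergency loop inoperative [AND]: one cut set from each child combined → 1 × 1 = 1 cut set(s).
Secondary loop lost [OR]: union of children's cut sets → 4 cut set(s).
Makeup line inoperative [AND]: one cut set from each child combined → 4 × 1 × 1 = 4 cut set(s).
Primary loop fails [OR]: union of children's cut sets → 5 cut set(s).
Reactor cooling lost [AND]: one cut set from each child combined → 1 × 5 × 1 × 1 = 5 cut set(s).
Minimal cut sets: {#1 flow sensor offline, #2 relief valve degraded, Isolation valve malfunctions, Main bypass line trips, Main heat exchanger failed, Redundant check valve is inoperative, Secondary flow sensor 2 failed}; {#1 flow sensor offline, #2 relief valve degraded, Isolation valve malfunctions, Main bypass line trips, Main heat exchanger failed, Reserve tank trips, Secondary flow sensor 2 failed}; {#1 flow sensor offline, #2 relief valve degraded, Auxiliary coolant pump degraded, Isolation valve malfunctions, Main bypass line trips, Main heat exchanger failed, Secondary flow sensor 2 failed}; {#1 flow sensor offline, #2 relief valve degraded, B feedwater pump fails, Isolation valve malfunctions, Main bypass line trips, Main heat exchanger failed, Secondary flow sensor 2 failed}; {#1 flow sensor offline, #2 relief valve degraded, Main heat exchanger failed, Secondary flow sensor 2 failed, Surge tank is inoperative}.

5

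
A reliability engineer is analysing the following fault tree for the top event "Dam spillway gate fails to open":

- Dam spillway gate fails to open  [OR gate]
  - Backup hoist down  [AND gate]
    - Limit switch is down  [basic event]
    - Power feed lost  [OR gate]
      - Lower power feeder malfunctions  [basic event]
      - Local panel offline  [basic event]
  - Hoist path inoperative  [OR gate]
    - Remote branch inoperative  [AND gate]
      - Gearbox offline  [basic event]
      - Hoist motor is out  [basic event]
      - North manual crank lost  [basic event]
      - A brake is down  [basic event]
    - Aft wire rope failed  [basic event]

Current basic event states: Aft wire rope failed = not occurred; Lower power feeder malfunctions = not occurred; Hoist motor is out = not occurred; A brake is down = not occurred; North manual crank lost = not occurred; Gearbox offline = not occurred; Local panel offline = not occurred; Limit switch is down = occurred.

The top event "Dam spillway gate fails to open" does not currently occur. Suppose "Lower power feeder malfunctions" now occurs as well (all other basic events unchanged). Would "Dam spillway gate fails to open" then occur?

Yes

Counterfactual: set "Lower power feeder malfunctions" to occurred.
Power feed lost [OR]: Lower power feeder malfunctions=occurs, Local panel offline=not → at least one input occurs → occurs.
Backup hoist down [AND]: Limit switch is down=occurs, Power feed lost=occurs → all inputs occur → occurs.
Remote branch inoperative [AND]: Gearbox offline=not, Hoist motor is out=not, North manual crank lost=not, A brake is down=not → not all inputs occur → does not occur.
Hoist path inoperative [OR]: Remote branch inoperative=not, Aft wire rope failed=not → no input occurs → does not occur.
Dam spillway gate fails to open [OR]: Backup hoist down=occurs, Hoist path inoperative=not → at least one input occurs → occurs.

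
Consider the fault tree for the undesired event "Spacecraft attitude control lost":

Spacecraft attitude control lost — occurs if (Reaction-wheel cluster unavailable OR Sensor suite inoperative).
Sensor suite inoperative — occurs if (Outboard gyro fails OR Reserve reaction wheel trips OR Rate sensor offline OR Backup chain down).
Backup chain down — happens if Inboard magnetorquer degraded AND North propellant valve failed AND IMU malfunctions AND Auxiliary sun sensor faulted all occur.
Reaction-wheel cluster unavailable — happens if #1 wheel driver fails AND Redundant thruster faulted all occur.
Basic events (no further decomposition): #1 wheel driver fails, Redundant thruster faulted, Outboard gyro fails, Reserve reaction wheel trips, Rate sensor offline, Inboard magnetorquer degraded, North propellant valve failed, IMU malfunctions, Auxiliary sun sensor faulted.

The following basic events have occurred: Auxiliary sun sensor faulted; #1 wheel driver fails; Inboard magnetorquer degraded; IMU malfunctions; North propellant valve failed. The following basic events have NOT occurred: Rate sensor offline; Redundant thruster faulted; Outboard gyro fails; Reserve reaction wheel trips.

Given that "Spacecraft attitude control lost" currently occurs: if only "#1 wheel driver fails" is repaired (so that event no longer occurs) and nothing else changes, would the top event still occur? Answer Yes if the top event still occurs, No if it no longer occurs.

Counterfactual: set "#1 wheel driver fails" to not occurred.
Reaction-wheel cluster unavailable [AND]: #1 wheel driver fails=not, Redundant thruster faulted=not → not all inputs occur → does not occur.
Backup chain down [AND]: Inboard magnetorquer degraded=occurs, North propellant valve failed=occurs, IMU malfunctions=occurs, Auxiliary sun sensor faulted=occurs → all inputs occur → occurs.
Sensor suite inoperative [OR]: Outboard gyro fails=not, Reserve reaction wheel trips=not, Rate sensor offline=not, Backup chain down=occurs → at least one input occurs → occurs.
Spacecraft attitude control lost [OR]: Reaction-wheel cluster unavailable=not, Sensor suite inoperative=occurs → at least one input occurs → occurs.

Yes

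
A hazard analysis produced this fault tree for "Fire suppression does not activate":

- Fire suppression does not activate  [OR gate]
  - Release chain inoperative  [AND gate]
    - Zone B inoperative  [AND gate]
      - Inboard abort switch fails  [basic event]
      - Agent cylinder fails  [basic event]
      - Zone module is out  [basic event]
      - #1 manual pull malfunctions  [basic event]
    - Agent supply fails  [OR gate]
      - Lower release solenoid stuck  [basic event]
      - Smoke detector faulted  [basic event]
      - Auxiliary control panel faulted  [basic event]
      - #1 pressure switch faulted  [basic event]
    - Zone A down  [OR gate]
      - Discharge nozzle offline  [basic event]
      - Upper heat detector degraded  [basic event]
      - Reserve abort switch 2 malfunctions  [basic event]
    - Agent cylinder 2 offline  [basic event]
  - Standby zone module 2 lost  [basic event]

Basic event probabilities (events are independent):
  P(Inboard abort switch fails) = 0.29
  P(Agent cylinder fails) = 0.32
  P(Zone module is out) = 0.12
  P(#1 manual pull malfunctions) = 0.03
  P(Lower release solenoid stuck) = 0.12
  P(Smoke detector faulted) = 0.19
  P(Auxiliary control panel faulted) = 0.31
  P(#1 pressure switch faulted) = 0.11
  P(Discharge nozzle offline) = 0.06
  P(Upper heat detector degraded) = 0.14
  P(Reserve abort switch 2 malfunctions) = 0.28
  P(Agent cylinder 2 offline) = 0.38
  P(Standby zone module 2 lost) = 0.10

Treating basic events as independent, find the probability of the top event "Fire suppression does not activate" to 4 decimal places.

P(Zone B inoperative) [AND] = 0.29 × 0.32 × 0.12 × 0.03 = 0.000334
P(Agent supply fails) [OR] = 1 − (1−0.12) × (1−0.19) × (1−0.31) × (1−0.11) = 0.562270
P(Zone A down) [OR] = 1 − (1−0.06) × (1−0.14) × (1−0.28) = 0.417952
P(Release chain inoperative) [AND] = 0.000334 × 0.562270 × 0.417952 × 0.38 = 0.000030
P(Fire suppression does not activate) [OR] = 1 − (1−0.000030) × (1−0.10) = 0.100027
Rounded to 4 decimal places: P(Fire suppression does not activate) ≈ 0.1000.

0.1000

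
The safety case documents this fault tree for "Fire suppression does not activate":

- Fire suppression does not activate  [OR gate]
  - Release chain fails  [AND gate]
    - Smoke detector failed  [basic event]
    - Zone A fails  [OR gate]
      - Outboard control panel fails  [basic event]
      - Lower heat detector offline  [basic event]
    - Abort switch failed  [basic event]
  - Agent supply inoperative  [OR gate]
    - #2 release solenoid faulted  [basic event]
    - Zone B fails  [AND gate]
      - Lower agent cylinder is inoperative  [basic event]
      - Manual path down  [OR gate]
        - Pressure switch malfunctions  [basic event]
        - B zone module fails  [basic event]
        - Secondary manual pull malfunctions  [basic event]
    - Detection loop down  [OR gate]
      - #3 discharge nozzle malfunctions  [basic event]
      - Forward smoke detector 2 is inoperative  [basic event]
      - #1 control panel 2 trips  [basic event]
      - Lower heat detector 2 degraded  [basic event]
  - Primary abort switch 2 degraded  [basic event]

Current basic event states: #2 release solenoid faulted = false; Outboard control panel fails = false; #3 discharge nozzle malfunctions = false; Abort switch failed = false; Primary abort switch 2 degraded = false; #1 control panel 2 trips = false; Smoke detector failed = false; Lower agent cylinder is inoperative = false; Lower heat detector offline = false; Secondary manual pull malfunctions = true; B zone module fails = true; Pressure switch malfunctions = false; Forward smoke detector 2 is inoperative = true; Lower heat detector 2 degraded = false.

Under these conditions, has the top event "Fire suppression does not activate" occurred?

Yes

Zone A fails [OR]: Outboard control panel fails=not, Lower heat detector offline=not → no input occurs → does not occur.
Release chain fails [AND]: Smoke detector failed=not, Zone A fails=not, Abort switch failed=not → not all inputs occur → does not occur.
Manual path down [OR]: Pressure switch malfunctions=not, B zone module fails=occurs, Secondary manual pull malfunctions=occurs → at least one input occurs → occurs.
Zone B fails [AND]: Lower agent cylinder is inoperative=not, Manual path down=occurs → not all inputs occur → does not occur.
Detection loop down [OR]: #3 discharge nozzle malfunctions=not, Forward smoke detector 2 is inoperative=occurs, #1 control panel 2 trips=not, Lower heat detector 2 degraded=not → at least one input occurs → occurs.
Agent supply inoperative [OR]: #2 release solenoid faulted=not, Zone B fails=not, Detection loop down=occurs → at least one input occurs → occurs.
Fire suppression does not activate [OR]: Release chain fails=not, Agent supply inoperative=occurs, Primary abort switch 2 degraded=not → at least one input occurs → occurs.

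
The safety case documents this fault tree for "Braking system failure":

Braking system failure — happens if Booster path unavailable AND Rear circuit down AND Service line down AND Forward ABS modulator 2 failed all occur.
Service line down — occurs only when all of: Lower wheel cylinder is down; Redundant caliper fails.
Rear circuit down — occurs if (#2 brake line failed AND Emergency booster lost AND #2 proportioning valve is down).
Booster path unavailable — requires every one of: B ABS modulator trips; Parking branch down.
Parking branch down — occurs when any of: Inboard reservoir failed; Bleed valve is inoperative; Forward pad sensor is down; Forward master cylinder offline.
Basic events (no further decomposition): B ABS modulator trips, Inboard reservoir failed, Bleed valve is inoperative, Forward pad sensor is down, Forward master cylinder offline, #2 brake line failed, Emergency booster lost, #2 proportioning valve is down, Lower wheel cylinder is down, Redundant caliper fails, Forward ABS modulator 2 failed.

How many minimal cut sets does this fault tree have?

Parking branch down [OR]: union of children's cut sets → 4 cut set(s).
Booster path unavailable [AND]: one cut set from each child combined → 1 × 4 = 4 cut set(s).
Rear circuit down [AND]: one cut set from each child combined → 1 × 1 × 1 = 1 cut set(s).
Service line down [AND]: one cut set from each child combined → 1 × 1 = 1 cut set(s).
Braking system failure [AND]: one cut set from each child combined → 4 × 1 × 1 × 1 = 4 cut set(s).
Minimal cut sets: {#2 brake line failed, #2 proportioning valve is down, B ABS modulator trips, Emergency booster lost, Forward ABS modulator 2 failed, Inboard reservoir failed, Lower wheel cylinder is down, Redundant caliper fails}; {#2 brake line failed, #2 proportioning valve is down, B ABS modulator trips, Bleed valve is inoperative, Emergency booster lost, Forward ABS modulator 2 failed, Lower wheel cylinder is down, Redundant caliper fails}; {#2 brake line failed, #2 proportioning valve is down, B ABS modulator trips, Emergency booster lost, Forward ABS modulator 2 failed, Forward pad sensor is down, Lower wheel cylinder is down, Redundant caliper fails}; {#2 brake line failed, #2 proportioning valve is down, B ABS modulator trips, Emergency booster lost, Forward ABS modulator 2 failed, Forward master cylinder offline, Lower wheel cylinder is down, Redundant caliper fails}.

4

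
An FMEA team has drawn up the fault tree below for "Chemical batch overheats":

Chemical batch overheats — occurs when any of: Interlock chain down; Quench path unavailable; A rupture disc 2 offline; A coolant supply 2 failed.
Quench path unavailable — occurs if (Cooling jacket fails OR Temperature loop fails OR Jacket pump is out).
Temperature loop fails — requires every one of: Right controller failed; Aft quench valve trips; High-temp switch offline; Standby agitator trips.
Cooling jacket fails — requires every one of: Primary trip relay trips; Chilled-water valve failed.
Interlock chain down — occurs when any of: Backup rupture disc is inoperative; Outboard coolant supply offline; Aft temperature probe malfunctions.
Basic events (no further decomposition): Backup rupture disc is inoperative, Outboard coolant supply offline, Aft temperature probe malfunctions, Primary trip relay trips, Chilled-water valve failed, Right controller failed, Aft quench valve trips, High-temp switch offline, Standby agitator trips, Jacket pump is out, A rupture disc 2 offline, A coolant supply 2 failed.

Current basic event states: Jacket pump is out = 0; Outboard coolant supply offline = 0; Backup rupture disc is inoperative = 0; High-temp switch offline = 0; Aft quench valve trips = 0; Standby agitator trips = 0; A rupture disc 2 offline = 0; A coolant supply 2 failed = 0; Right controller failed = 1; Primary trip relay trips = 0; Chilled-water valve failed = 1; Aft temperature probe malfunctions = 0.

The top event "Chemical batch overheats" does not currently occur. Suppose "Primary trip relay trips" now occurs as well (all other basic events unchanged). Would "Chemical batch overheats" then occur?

Yes

Counterfactual: set "Primary trip relay trips" to occurred.
Interlock chain down [OR]: Backup rupture disc is inoperative=not, Outboard coolant supply offline=not, Aft temperature probe malfunctions=not → no input occurs → does not occur.
Cooling jacket fails [AND]: Primary trip relay trips=occurs, Chilled-water valve failed=occurs → all inputs occur → occurs.
Temperature loop fails [AND]: Right controller failed=occurs, Aft quench valve trips=not, High-temp switch offline=not, Standby agitator trips=not → not all inputs occur → does not occur.
Quench path unavailable [OR]: Cooling jacket fails=occurs, Temperature loop fails=not, Jacket pump is out=not → at least one input occurs → occurs.
Chemical batch overheats [OR]: Interlock chain down=not, Quench path unavailable=occurs, A rupture disc 2 offline=not, A coolant supply 2 failed=not → at least one input occurs → occurs.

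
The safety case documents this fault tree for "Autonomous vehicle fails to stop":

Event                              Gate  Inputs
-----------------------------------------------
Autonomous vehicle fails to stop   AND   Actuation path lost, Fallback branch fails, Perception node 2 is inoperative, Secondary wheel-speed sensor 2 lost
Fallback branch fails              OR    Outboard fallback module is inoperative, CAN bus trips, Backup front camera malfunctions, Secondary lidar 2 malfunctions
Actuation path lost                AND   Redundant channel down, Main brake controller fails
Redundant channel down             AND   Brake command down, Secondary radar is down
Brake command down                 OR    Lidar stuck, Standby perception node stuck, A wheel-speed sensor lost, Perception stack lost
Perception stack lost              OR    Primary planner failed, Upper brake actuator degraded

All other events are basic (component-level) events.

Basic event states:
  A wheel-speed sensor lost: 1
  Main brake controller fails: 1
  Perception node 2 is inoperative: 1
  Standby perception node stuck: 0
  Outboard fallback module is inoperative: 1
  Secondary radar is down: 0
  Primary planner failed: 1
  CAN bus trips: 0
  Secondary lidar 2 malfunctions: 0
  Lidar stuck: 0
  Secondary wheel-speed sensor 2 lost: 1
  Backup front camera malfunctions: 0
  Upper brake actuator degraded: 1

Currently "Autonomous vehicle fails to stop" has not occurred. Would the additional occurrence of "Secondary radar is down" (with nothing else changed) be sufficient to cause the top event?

Yes

Counterfactual: set "Secondary radar is down" to occurred.
Perception stack lost [OR]: Primary planner failed=occurs, Upper brake actuator degraded=occurs → at least one input occurs → occurs.
Brake command down [OR]: Lidar stuck=not, Standby perception node stuck=not, A wheel-speed sensor lost=occurs, Perception stack lost=occurs → at least one input occurs → occurs.
Redundant channel down [AND]: Brake command down=occurs, Secondary radar is down=occurs → all inputs occur → occurs.
Actuation path lost [AND]: Redundant channel down=occurs, Main brake controller fails=occurs → all inputs occur → occurs.
Fallback branch fails [OR]: Outboard fallback module is inoperative=occurs, CAN bus trips=not, Backup front camera malfunctions=not, Secondary lidar 2 malfunctions=not → at least one input occurs → occurs.
Autonomous vehicle fails to stop [AND]: Actuation path lost=occurs, Fallback branch fails=occurs, Perception node 2 is inoperative=occurs, Secondary wheel-speed sensor 2 lost=occurs → all inputs occur → occurs.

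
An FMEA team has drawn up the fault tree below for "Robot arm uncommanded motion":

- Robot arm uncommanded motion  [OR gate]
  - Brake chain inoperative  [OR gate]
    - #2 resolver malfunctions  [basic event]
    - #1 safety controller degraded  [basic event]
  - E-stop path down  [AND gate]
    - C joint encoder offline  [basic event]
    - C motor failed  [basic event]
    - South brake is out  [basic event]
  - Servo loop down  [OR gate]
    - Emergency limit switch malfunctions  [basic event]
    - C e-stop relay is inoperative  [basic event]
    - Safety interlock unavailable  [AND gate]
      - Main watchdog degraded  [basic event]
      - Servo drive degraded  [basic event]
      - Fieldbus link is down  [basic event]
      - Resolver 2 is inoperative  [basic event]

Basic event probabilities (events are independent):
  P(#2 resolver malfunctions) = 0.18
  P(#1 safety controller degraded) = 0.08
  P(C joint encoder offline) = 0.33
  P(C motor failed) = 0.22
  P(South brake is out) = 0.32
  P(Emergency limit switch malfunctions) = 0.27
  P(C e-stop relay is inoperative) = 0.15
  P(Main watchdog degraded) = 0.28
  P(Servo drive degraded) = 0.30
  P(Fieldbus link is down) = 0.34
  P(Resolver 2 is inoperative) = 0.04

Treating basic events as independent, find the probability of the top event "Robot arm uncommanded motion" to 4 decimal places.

P(Brake chain inoperative) [OR] = 1 − (1−0.18) × (1−0.08) = 0.245600
P(E-stop path down) [AND] = 0.33 × 0.22 × 0.32 = 0.023232
P(Safety interlock unavailable) [AND] = 0.28 × 0.30 × 0.34 × 0.04 = 0.001142
P(Servo loop down) [OR] = 1 − (1−0.27) × (1−0.15) × (1−0.001142) = 0.380209
P(Robot arm uncommanded motion) [OR] = 1 − (1−0.245600) × (1−0.023232) × (1−0.380209) = 0.543292
Rounded to 4 decimal places: P(Robot arm uncommanded motion) ≈ 0.5433.

0.5433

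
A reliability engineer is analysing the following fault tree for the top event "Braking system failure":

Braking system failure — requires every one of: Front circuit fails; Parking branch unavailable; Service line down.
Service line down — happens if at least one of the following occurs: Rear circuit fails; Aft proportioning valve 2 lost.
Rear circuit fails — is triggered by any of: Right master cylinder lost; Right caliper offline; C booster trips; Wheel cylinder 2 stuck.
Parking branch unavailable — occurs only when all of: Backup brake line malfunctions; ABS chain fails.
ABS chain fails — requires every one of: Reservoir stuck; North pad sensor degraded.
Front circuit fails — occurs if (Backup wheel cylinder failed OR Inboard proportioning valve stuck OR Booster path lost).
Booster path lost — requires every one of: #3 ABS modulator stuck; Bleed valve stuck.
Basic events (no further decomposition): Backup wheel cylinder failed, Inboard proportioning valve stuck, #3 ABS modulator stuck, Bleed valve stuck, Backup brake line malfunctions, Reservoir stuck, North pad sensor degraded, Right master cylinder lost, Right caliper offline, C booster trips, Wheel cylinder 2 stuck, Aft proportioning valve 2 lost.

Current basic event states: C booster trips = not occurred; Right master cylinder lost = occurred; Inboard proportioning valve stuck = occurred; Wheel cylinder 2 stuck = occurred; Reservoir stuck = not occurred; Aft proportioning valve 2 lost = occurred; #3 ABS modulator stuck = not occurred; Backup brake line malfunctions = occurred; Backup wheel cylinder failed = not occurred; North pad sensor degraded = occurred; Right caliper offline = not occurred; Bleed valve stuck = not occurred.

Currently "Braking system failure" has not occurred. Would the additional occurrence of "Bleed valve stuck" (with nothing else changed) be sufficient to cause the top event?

No

Counterfactual: set "Bleed valve stuck" to occurred.
Booster path lost [AND]: #3 ABS modulator stuck=not, Bleed valve stuck=occurs → not all inputs occur → does not occur.
Front circuit fails [OR]: Backup wheel cylinder failed=not, Inboard proportioning valve stuck=occurs, Booster path lost=not → at least one input occurs → occurs.
ABS chain fails [AND]: Reservoir stuck=not, North pad sensor degraded=occurs → not all inputs occur → does not occur.
Parking branch unavailable [AND]: Backup brake line malfunctions=occurs, ABS chain fails=not → not all inputs occur → does not occur.
Rear circuit fails [OR]: Right master cylinder lost=occurs, Right caliper offline=not, C booster trips=not, Wheel cylinder 2 stuck=occurs → at least one input occurs → occurs.
Service line down [OR]: Rear circuit fails=occurs, Aft proportioning valve 2 lost=occurs → at least one input occurs → occurs.
Braking system failure [AND]: Front circuit fails=occurs, Parking branch unavailable=not, Service line down=occurs → not all inputs occur → does not occur.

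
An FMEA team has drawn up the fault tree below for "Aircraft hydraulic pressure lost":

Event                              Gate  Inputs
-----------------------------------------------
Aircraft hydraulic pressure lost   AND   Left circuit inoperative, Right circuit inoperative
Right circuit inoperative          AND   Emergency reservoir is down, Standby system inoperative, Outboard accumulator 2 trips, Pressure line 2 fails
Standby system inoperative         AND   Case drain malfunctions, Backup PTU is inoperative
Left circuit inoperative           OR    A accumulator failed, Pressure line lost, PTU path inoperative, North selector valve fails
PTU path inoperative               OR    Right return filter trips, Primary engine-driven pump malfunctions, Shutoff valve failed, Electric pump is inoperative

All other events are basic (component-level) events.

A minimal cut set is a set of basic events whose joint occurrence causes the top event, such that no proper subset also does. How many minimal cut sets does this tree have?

7

PTU path inoperative [OR]: union of children's cut sets → 4 cut set(s).
Left circuit inoperative [OR]: union of children's cut sets → 7 cut set(s).
Standby system inoperative [AND]: one cut set from each child combined → 1 × 1 = 1 cut set(s).
Right circuit inoperative [AND]: one cut set from each child combined → 1 × 1 × 1 × 1 = 1 cut set(s).
Aircraft hydraulic pressure lost [AND]: one cut set from each child combined → 7 × 1 = 7 cut set(s).
Minimal cut sets: {A accumulator failed, Backup PTU is inoperative, Case drain malfunctions, Emergency reservoir is down, Outboard accumulator 2 trips, Pressure line 2 fails}; {Backup PTU is inoperative, Case drain malfunctions, Emergency reservoir is down, Outboard accumulator 2 trips, Pressure line 2 fails, Pressure line lost}; {Backup PTU is inoperative, Case drain malfunctions, Emergency reservoir is down, Outboard accumulator 2 trips, Pressure line 2 fails, Right return filter trips}; {Backup PTU is inoperative, Case drain malfunctions, Emergency reservoir is down, Outboard accumulator 2 trips, Pressure line 2 fails, Primary engine-driven pump malfunctions}; {Backup PTU is inoperative, Case drain malfunctions, Emergency reservoir is down, Outboard accumulator 2 trips, Pressure line 2 fails, Shutoff valve failed}; {Backup PTU is inoperative, Case drain malfunctions, Electric pump is inoperative, Emergency reservoir is down, Outboard accumulator 2 trips, Pressure line 2 fails}; {Backup PTU is inoperative, Case drain malfunctions, Emergency reservoir is down, North selector valve fails, Outboard accumulator 2 trips, Pressure line 2 fails}.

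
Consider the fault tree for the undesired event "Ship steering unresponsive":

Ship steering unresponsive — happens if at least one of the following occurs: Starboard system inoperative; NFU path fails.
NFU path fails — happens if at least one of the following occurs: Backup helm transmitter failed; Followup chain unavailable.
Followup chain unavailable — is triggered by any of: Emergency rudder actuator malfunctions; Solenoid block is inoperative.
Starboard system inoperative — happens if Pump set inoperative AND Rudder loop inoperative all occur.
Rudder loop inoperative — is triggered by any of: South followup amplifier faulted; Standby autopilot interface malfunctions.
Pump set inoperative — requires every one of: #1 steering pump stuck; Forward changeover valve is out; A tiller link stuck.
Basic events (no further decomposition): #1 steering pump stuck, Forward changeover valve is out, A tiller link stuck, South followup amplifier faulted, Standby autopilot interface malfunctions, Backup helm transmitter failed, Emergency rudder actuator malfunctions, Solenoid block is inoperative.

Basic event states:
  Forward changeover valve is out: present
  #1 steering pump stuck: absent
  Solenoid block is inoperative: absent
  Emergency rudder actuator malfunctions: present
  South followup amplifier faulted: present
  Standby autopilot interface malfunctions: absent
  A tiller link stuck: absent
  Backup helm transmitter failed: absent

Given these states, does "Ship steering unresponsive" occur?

Pump set inoperative [AND]: #1 steering pump stuck=not, Forward changeover valve is out=occurs, A tiller link stuck=not → not all inputs occur → does not occur.
Rudder loop inoperative [OR]: South followup amplifier faulted=occurs, Standby autopilot interface malfunctions=not → at least one input occurs → occurs.
Starboard system inoperative [AND]: Pump set inoperative=not, Rudder loop inoperative=occurs → not all inputs occur → does not occur.
Followup chain unavailable [OR]: Emergency rudder actuator malfunctions=occurs, Solenoid block is inoperative=not → at least one input occurs → occurs.
NFU path fails [OR]: Backup helm transmitter failed=not, Followup chain unavailable=occurs → at least one input occurs → occurs.
Ship steering unresponsive [OR]: Starboard system inoperative=not, NFU path fails=occurs → at least one input occurs → occurs.

Yes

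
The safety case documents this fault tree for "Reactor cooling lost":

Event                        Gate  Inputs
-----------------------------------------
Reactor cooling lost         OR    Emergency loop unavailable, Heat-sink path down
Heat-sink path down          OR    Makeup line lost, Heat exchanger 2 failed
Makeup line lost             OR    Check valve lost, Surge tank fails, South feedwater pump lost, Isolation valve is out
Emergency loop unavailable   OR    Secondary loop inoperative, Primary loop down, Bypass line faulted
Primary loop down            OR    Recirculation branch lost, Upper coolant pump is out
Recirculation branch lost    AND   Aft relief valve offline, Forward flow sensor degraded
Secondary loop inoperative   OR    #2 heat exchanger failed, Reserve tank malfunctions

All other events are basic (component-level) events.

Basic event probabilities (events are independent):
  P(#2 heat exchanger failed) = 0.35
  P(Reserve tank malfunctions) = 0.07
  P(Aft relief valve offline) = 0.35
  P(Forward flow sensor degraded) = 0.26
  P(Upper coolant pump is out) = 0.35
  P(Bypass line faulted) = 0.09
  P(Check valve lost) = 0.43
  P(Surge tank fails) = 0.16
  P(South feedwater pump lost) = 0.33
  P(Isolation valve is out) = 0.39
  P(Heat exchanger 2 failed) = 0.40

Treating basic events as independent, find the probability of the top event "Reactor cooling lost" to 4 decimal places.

P(Secondary loop inoperative) [OR] = 1 − (1−0.35) × (1−0.07) = 0.395500
P(Recirculation branch lost) [AND] = 0.35 × 0.26 = 0.091000
P(Primary loop down) [OR] = 1 − (1−0.091000) × (1−0.35) = 0.409150
P(Emergency loop unavailable) [OR] = 1 − (1−0.395500) × (1−0.409150) × (1−0.09) = 0.674976
P(Makeup line lost) [OR] = 1 − (1−0.43) × (1−0.16) × (1−0.33) × (1−0.39) = 0.804314
P(Heat-sink path down) [OR] = 1 − (1−0.804314) × (1−0.40) = 0.882588
P(Reactor cooling lost) [OR] = 1 − (1−0.674976) × (1−0.882588) = 0.961838
Rounded to 4 decimal places: P(Reactor cooling lost) ≈ 0.9618.

0.9618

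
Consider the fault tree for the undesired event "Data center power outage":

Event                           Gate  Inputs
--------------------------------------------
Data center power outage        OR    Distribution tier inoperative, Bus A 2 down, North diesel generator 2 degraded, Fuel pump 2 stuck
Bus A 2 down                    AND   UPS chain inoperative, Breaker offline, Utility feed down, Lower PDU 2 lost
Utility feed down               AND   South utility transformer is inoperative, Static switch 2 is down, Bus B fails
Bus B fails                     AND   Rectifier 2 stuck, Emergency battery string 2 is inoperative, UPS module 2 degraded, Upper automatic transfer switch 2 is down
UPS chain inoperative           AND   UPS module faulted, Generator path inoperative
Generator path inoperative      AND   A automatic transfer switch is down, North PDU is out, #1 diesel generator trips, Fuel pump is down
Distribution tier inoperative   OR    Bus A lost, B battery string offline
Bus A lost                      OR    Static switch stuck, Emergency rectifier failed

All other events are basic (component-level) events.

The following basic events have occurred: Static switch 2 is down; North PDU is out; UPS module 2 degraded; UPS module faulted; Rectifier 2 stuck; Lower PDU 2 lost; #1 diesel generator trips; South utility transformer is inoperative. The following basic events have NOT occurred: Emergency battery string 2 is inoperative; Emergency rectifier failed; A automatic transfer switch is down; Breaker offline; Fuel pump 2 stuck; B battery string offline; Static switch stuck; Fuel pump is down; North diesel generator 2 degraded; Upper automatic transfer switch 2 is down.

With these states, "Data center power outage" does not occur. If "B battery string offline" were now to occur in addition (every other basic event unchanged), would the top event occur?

Yes

Counterfactual: set "B battery string offline" to occurred.
Bus A lost [OR]: Static switch stuck=not, Emergency rectifier failed=not → no input occurs → does not occur.
Distribution tier inoperative [OR]: Bus A lost=not, B battery string offline=occurs → at least one input occurs → occurs.
Generator path inoperative [AND]: A automatic transfer switch is down=not, North PDU is out=occurs, #1 diesel generator trips=occurs, Fuel pump is down=not → not all inputs occur → does not occur.
UPS chain inoperative [AND]: UPS module faulted=occurs, Generator path inoperative=not → not all inputs occur → does not occur.
Bus B fails [AND]: Rectifier 2 stuck=occurs, Emergency battery string 2 is inoperative=not, UPS module 2 degraded=occurs, Upper automatic transfer switch 2 is down=not → not all inputs occur → does not occur.
Utility feed down [AND]: South utility transformer is inoperative=occurs, Static switch 2 is down=occurs, Bus B fails=not → not all inputs occur → does not occur.
Bus A 2 down [AND]: UPS chain inoperative=not, Breaker offline=not, Utility feed down=not, Lower PDU 2 lost=occurs → not all inputs occur → does not occur.
Data center power outage [OR]: Distribution tier inoperative=occurs, Bus A 2 down=not, North diesel generator 2 degraded=not, Fuel pump 2 stuck=not → at least one input occurs → occurs.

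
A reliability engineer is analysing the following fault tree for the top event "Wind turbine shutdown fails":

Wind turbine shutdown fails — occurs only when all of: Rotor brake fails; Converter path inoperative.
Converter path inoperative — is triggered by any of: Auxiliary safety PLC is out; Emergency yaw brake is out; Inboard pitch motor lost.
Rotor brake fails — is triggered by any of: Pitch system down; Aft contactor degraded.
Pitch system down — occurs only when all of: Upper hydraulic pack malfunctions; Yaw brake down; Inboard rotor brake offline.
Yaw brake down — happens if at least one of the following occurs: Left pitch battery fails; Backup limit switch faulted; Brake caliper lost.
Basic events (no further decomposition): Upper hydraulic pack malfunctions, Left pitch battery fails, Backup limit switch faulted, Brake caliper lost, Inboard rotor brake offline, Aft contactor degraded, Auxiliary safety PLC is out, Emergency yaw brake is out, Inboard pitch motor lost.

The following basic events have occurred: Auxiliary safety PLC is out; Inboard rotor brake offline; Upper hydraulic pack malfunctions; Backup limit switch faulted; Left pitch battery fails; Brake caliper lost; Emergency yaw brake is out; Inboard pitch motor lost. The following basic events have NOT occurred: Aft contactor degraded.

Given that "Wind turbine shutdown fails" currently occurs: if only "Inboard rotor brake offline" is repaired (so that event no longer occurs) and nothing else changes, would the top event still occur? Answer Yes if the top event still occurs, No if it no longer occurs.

Counterfactual: set "Inboard rotor brake offline" to not occurred.
Yaw brake down [OR]: Left pitch battery fails=occurs, Backup limit switch faulted=occurs, Brake caliper lost=occurs → at least one input occurs → occurs.
Pitch system down [AND]: Upper hydraulic pack malfunctions=occurs, Yaw brake down=occurs, Inboard rotor brake offline=not → not all inputs occur → does not occur.
Rotor brake fails [OR]: Pitch system down=not, Aft contactor degraded=not → no input occurs → does not occur.
Converter path inoperative [OR]: Auxiliary safety PLC is out=occurs, Emergency yaw brake is out=occurs, Inboard pitch motor lost=occurs → at least one input occurs → occurs.
Wind turbine shutdown fails [AND]: Rotor brake fails=not, Converter path inoperative=occurs → not all inputs occur → does not occur.

No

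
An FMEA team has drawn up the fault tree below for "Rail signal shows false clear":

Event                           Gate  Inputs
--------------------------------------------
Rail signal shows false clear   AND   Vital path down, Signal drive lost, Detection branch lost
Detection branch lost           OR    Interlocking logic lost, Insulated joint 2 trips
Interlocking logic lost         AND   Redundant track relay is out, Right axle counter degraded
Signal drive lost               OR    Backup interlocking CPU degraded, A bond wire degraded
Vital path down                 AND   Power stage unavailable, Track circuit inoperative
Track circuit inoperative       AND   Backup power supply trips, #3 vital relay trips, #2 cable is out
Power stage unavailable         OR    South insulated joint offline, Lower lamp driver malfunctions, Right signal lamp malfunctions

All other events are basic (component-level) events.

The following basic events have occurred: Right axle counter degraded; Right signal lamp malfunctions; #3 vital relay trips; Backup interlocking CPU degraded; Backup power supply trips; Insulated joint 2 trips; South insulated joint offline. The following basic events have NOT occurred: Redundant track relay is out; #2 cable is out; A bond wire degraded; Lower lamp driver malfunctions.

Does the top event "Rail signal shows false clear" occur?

Power stage unavailable [OR]: South insulated joint offline=occurs, Lower lamp driver malfunctions=not, Right signal lamp malfunctions=occurs → at least one input occurs → occurs.
Track circuit inoperative [AND]: Backup power supply trips=occurs, #3 vital relay trips=occurs, #2 cable is out=not → not all inputs occur → does not occur.
Vital path down [AND]: Power stage unavailable=occurs, Track circuit inoperative=not → not all inputs occur → does not occur.
Signal drive lost [OR]: Backup interlocking CPU degraded=occurs, A bond wire degraded=not → at least one input occurs → occurs.
Interlocking logic lost [AND]: Redundant track relay is out=not, Right axle counter degraded=occurs → not all inputs occur → does not occur.
Detection branch lost [OR]: Interlocking logic lost=not, Insulated joint 2 trips=occurs → at least one input occurs → occurs.
Rail signal shows false clear [AND]: Vital path down=not, Signal drive lost=occurs, Detection branch lost=occurs → not all inputs occur → does not occur.

No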